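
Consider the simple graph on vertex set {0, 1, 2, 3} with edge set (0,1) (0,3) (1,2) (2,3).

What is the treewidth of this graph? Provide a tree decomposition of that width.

Each bag holds 3 vertices, so the decomposition has width 2, which upper-bounds the treewidth. Since 2–3–0–1–2 is a cycle in G, G is not acyclic. Forests are exactly the graphs of treewidth ≤ 1, so tw(G) ≥ 2. The upper and lower bounds meet at 2, so that is the treewidth.

Treewidth 2.
One optimal decomposition is:
Bags: B1 = {0, 2, 3}  B2 = {0, 1, 2}
Tree: B1–B2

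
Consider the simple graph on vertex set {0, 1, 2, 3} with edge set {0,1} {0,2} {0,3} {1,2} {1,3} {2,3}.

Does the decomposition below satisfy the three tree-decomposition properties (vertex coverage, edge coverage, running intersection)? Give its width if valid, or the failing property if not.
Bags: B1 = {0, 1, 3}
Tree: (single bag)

No — vertex 2 appears in no bag.

A tree decomposition must satisfy three properties: every vertex lies in some bag; for every edge, both endpoints lie together in some bag; and for every vertex, the bags containing it form a connected subtree. Here vertex 2 appears in no bag, so the decomposition is invalid.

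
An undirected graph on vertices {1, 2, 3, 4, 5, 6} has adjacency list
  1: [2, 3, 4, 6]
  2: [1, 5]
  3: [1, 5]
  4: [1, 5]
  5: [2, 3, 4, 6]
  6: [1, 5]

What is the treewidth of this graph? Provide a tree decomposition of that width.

Each bag holds 3 vertices, so the decomposition has width 2, which upper-bounds the treewidth. The edges 1–2–5–6–1 form a cycle, so G is not a tree and its treewidth is at least 2. Therefore the treewidth is 2.

Treewidth 2.
Bags: B1 = {1, 2, 5}  B2 = {1, 5, 6}  B3 = {1, 3, 5}  B4 = {1, 4, 5}
Tree: B1–B2, B2–B3, B3–B4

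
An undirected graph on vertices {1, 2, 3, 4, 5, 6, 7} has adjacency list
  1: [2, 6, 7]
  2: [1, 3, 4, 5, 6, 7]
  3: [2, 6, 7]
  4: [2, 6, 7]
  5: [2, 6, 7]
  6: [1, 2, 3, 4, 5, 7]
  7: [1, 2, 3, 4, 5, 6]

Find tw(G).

3

A width-3 tree decomposition is:
Bags: B1 = {2, 4, 6, 7}  B2 = {2, 3, 6, 7}  B3 = {1, 2, 6, 7}  B4 = {2, 5, 6, 7}
Tree: B1–B2, B1–B3, B2–B4
Each bag holds 4 vertices, so the decomposition has width 3, which upper-bounds the treewidth. On the other hand G contains the 4-clique {1, 2, 6, 7}. A clique must lie in a single bag of any decomposition, so no decomposition can have width below 3. The upper and lower bounds meet at 3, so that is the treewidth.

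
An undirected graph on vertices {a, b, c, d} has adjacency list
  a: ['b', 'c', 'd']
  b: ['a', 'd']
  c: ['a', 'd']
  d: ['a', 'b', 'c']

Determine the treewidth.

2

A width-2 tree decomposition is:
Bags: B1 = {a, c, d}  B2 = {a, b, d}
Tree: B1–B2
Each bag holds 3 vertices, so the decomposition has width 2, which upper-bounds the treewidth. On the other hand G contains the 3-clique {a, c, d}. A clique must lie in a single bag of any decomposition, so no decomposition can have width below 2. Therefore the treewidth is 2.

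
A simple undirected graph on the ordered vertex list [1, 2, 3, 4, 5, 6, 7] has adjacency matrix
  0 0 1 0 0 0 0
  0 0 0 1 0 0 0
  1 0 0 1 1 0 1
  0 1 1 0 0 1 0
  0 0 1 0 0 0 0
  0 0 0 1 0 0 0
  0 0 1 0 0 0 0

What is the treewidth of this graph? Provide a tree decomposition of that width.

Treewidth 1.
Bags: B1 = {3, 4}  B2 = {3, 7}  B3 = {3, 5}  B4 = {2, 4}  B5 = {4, 6}  B6 = {1, 3}
Tree: B1–B2, B2–B3, B1–B4, B4–B5, B3–B6

The largest bag has 2 vertices, giving width 1; this decomposition certifies tw(G) ≤ 1. G has an edge, so its treewidth is at least 1. Combining the bounds, tw(G) = 1.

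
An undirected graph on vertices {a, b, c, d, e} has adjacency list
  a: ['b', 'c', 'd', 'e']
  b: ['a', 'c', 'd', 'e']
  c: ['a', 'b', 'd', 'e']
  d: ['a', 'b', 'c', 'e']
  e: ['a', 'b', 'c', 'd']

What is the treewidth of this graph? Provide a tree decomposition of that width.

Treewidth 4.
Bags: B1 = {a, b, c, d, e}
Tree: (single bag)

A single bag containing all 5 vertices is trivially a valid decomposition of width 4. For the lower bound, the 5 vertices {a, b, c, d, e} are pairwise adjacent, and any tree decomposition puts a clique entirely inside one bag — forcing width ≥ 4. The upper and lower bounds meet at 4, so that is the treewidth.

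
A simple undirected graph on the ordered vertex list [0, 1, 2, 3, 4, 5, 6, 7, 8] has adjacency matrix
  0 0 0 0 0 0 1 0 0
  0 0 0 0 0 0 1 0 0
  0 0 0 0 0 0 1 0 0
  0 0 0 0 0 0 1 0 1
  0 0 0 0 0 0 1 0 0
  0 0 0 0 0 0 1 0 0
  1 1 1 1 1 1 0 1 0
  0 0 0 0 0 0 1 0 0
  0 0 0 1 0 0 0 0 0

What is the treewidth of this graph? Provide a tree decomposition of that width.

Treewidth 1.
Bags: B1 = {5, 6}  B2 = {4, 6}  B3 = {0, 6}  B4 = {3, 6}  B5 = {6, 7}  B6 = {2, 6}  B7 = {1, 6}  B8 = {3, 8}
Tree: B1–B2, B1–B3, B1–B4, B3–B5, B4–B6, B5–B7, B4–B8

Each bag holds 2 vertices, so the decomposition has width 1, which upper-bounds the treewidth. G has an edge, so its treewidth is at least 1. Hence tw(G) = 1 exactly.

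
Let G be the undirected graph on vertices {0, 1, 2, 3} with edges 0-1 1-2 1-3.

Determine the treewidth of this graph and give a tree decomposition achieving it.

Treewidth 1.
One such decomposition:
Bags: B1 = {0, 1}  B2 = {1, 3}  B3 = {1, 2}
Tree: B1–B2, B2–B3

Every bag has size at most 2, so the width is 2 − 1 = 1 and tw(G) ≤ 1. G has an edge, so its treewidth is at least 1. The upper and lower bounds meet at 1, so that is the treewidth.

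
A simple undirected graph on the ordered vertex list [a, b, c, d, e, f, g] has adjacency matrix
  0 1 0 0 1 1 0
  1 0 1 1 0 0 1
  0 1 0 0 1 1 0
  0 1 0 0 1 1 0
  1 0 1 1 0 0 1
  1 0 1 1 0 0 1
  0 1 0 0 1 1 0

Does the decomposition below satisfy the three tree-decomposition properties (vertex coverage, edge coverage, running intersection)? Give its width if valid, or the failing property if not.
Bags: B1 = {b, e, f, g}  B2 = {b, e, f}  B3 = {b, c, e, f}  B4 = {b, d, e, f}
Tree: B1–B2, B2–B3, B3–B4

No — vertex a appears in no bag.

A tree decomposition must satisfy three properties: every vertex lies in some bag; for every edge, both endpoints lie together in some bag; and for every vertex, the bags containing it form a connected subtree. Here vertex a appears in no bag, so the decomposition is invalid.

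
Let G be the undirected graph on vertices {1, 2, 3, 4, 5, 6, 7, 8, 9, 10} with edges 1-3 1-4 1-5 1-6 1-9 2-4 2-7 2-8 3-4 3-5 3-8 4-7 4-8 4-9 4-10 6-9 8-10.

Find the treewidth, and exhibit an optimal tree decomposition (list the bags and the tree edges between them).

Treewidth 2.
Bags: B1 = {4, 8, 10}  B2 = {3, 4, 8}  B3 = {1, 3, 4}  B4 = {1, 4, 9}  B5 = {2, 4, 8}  B6 = {1, 6, 9}  B7 = {2, 4, 7}  B8 = {1, 3, 5}
Tree: B1–B2, B2–B3, B3–B4, B2–B5, B4–B6, B5–B7, B3–B8

Every bag has size at most 3, so the width is 3 − 1 = 2 and tw(G) ≤ 2. On the other hand G contains the 3-clique {4, 8, 10}. A clique must lie in a single bag of any decomposition, so no decomposition can have width below 2. Therefore the treewidth is 2.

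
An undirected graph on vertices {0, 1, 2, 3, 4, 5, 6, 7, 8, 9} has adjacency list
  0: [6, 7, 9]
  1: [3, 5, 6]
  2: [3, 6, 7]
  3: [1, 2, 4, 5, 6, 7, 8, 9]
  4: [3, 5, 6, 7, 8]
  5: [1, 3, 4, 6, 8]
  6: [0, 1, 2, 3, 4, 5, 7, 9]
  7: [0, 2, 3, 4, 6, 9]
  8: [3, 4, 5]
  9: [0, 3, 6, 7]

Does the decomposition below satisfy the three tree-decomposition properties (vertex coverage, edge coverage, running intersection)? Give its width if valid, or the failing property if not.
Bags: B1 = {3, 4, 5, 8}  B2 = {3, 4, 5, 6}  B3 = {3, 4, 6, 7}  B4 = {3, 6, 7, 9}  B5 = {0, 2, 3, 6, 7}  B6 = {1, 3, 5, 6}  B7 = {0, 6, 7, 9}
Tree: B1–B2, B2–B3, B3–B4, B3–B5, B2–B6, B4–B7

A tree decomposition must satisfy three properties: every vertex lies in some bag; for every edge, both endpoints lie together in some bag; and for every vertex, the bags containing it form a connected subtree. Here bags containing vertex 0 are not connected in the tree, so the decomposition is invalid.

No — bags containing vertex 0 are not connected in the tree.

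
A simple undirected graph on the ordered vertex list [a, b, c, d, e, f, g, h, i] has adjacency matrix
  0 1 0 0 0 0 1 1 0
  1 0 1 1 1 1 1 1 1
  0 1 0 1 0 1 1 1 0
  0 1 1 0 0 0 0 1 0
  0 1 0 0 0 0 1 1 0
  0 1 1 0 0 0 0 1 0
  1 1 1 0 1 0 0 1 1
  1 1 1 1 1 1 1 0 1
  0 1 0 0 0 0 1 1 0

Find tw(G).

3

A width-3 tree decomposition is:
Bags: B1 = {b, c, g, h}  B2 = {a, b, g, h}  B3 = {b, c, f, h}  B4 = {b, g, h, i}  B5 = {b, c, d, h}  B6 = {b, e, g, h}
Tree: B1–B2, B1–B3, B1–B4, B3–B5, B4–B6
Each bag holds 4 vertices, so the decomposition has width 3, which upper-bounds the treewidth. For the lower bound, the 4 vertices {b, c, d, h} are pairwise adjacent, and any tree decomposition puts a clique entirely inside one bag — forcing width ≥ 3. Therefore the treewidth is 3.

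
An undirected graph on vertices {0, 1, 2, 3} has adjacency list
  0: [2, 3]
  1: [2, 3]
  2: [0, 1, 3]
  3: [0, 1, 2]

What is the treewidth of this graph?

2

A width-2 tree decomposition is:
Bags: B1 = {1, 2, 3}  B2 = {0, 2, 3}
Tree: B1–B2
Each bag holds 3 vertices, so the decomposition has width 2, which upper-bounds the treewidth. On the other hand G contains the 3-clique {0, 2, 3}. A clique must lie in a single bag of any decomposition, so no decomposition can have width below 2. Therefore the treewidth is 2.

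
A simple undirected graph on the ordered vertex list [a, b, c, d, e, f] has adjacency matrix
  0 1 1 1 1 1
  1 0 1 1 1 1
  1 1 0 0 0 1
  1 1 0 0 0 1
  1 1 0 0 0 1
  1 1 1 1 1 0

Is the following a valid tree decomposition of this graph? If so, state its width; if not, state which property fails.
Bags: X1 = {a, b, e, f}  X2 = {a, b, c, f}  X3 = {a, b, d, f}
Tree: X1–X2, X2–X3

Checking the three conditions: (i) the bags cover all of {a, b, c, d, e, f}; (ii) for each edge, some bag contains both endpoints; (iii) the bags containing any fixed vertex form a subtree. All hold, so the decomposition is valid with width 4 − 1 = 3.

Yes; width 3.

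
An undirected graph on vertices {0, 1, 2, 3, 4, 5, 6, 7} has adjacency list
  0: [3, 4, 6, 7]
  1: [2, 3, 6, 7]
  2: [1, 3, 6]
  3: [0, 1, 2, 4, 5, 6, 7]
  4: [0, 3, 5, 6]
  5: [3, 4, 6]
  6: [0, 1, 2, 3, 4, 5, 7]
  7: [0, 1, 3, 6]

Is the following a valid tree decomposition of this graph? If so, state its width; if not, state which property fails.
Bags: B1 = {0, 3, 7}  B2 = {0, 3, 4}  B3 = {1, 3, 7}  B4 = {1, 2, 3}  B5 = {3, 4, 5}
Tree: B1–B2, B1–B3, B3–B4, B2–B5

No — vertex 6 appears in no bag.

A tree decomposition must satisfy three properties: every vertex lies in some bag; for every edge, both endpoints lie together in some bag; and for every vertex, the bags containing it form a connected subtree. Here vertex 6 appears in no bag, so the decomposition is invalid.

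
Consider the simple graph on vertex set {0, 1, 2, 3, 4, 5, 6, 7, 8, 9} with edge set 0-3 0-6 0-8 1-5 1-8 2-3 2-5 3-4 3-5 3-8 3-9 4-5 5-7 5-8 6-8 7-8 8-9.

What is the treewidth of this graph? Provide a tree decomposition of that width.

Treewidth 2.
One optimal decomposition is:
Bags: B1 = {0, 3, 8}  B2 = {0, 6, 8}  B3 = {3, 5, 8}  B4 = {3, 4, 5}  B5 = {1, 5, 8}  B6 = {2, 3, 5}  B7 = {3, 8, 9}  B8 = {5, 7, 8}
Tree: B1–B2, B1–B3, B3–B4, B3–B5, B3–B6, B1–B7, B5–B8

Each bag holds 3 vertices, so the decomposition has width 2, which upper-bounds the treewidth. On the other hand G contains the 3-clique {1, 5, 8}. A clique must lie in a single bag of any decomposition, so no decomposition can have width below 2. The upper and lower bounds meet at 2, so that is the treewidth.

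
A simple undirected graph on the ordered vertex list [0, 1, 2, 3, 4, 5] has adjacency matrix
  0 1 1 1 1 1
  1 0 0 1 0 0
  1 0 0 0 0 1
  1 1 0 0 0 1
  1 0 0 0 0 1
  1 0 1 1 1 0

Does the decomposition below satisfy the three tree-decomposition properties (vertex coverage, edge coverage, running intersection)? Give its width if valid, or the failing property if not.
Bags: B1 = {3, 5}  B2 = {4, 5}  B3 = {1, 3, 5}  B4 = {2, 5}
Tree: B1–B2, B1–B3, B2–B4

No — vertex 0 appears in no bag.

A tree decomposition must satisfy three properties: every vertex lies in some bag; for every edge, both endpoints lie together in some bag; and for every vertex, the bags containing it form a connected subtree. Here vertex 0 appears in no bag, so the decomposition is invalid.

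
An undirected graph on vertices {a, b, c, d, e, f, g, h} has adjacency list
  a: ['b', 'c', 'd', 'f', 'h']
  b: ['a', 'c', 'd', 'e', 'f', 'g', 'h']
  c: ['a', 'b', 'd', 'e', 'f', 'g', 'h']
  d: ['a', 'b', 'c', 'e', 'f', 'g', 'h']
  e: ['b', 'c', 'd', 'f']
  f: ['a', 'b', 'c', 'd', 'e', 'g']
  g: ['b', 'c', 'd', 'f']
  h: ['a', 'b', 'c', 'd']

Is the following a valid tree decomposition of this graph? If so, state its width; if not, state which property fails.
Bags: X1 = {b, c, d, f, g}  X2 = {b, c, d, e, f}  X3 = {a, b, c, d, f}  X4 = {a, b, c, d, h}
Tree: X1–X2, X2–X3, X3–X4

Every vertex of G appears in some bag (union = {a, b, c, d, e, f, g, h}); every edge is covered by a bag; and for each vertex v the set of bags containing v is connected in the bag tree. The decomposition is therefore valid. The largest bag has 5 vertices, so the width is 4.

Yes; width 4.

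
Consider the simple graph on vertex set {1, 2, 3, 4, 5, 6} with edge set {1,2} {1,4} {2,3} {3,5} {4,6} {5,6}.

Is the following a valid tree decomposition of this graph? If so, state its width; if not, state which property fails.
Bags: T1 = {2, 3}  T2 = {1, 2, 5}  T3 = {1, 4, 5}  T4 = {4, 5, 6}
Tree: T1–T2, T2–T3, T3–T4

No — edge (5,3) lies in no bag.

A tree decomposition must satisfy three properties: every vertex lies in some bag; for every edge, both endpoints lie together in some bag; and for every vertex, the bags containing it form a connected subtree. Here edge (5,3) lies in no bag, so the decomposition is invalid.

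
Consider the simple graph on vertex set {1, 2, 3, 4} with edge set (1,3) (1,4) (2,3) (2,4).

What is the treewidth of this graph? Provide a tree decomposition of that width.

Treewidth 2.
One such decomposition:
Bags: B1 = {1, 2, 4}  B2 = {1, 2, 3}
Tree: B1–B2

Each bag holds 3 vertices, so the decomposition has width 2, which upper-bounds the treewidth. Since 1–4–2–3–1 is a cycle in G, G is not acyclic. Forests are exactly the graphs of treewidth ≤ 1, so tw(G) ≥ 2. Combining the bounds, tw(G) = 2.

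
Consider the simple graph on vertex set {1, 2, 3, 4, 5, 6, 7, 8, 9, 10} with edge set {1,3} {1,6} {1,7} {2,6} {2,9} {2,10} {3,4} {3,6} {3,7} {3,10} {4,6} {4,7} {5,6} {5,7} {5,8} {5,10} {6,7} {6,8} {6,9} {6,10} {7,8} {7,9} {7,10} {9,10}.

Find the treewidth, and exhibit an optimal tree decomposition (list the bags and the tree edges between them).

Each bag holds 4 vertices, so the decomposition has width 3, which upper-bounds the treewidth. For the lower bound, the 4 vertices {2, 6, 9, 10} are pairwise adjacent, and any tree decomposition puts a clique entirely inside one bag — forcing width ≥ 3. Therefore the treewidth is 3.

Treewidth 3.
One such decomposition:
Bags: B1 = {3, 6, 7, 10}  B2 = {5, 6, 7, 10}  B3 = {6, 7, 9, 10}  B4 = {1, 3, 6, 7}  B5 = {3, 4, 6, 7}  B6 = {5, 6, 7, 8}  B7 = {2, 6, 9, 10}
Tree: B1–B2, B2–B3, B1–B4, B4–B5, B2–B6, B3–B7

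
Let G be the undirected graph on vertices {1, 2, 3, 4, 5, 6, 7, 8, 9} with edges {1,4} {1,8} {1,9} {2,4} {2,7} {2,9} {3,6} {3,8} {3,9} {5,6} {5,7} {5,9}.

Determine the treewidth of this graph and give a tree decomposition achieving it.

Treewidth 3.
One such decomposition:
Bags: B1 = {1, 3, 6, 8}  B2 = {1, 3, 6, 9}  B3 = {1, 5, 6, 9}  B4 = {1, 4, 5, 9}  B5 = {2, 4, 5, 9}  B6 = {2, 4, 5, 7}
Tree: B1–B2, B2–B3, B3–B4, B4–B5, B5–B6

Every bag has size at most 4, so the width is 4 − 1 = 3 and tw(G) ≤ 3. For the lower bound: the 4 vertex sets {3,6,8}, {1}, {9}, {2,4,5,7} are disjoint, each induces a connected subgraph, and every pair is joined by at least one edge of G. Contracting each set to a single vertex therefore yields K_{4} as a minor, and since treewidth is minor-monotone, tw(G) ≥ tw(K_{4}) = 3. Therefore the treewidth is 3.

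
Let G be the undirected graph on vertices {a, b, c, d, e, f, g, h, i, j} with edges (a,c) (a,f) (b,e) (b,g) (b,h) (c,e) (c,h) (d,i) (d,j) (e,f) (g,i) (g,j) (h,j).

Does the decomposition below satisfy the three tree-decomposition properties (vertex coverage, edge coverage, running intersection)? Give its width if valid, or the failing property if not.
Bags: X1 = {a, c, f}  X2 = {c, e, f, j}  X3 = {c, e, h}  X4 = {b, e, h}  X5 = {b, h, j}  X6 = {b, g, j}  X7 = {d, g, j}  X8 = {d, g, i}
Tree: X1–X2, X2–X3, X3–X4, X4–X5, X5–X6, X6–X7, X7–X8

No — bags containing vertex j are not connected in the tree.

A tree decomposition must satisfy three properties: every vertex lies in some bag; for every edge, both endpoints lie together in some bag; and for every vertex, the bags containing it form a connected subtree. Here bags containing vertex j are not connected in the tree, so the decomposition is invalid.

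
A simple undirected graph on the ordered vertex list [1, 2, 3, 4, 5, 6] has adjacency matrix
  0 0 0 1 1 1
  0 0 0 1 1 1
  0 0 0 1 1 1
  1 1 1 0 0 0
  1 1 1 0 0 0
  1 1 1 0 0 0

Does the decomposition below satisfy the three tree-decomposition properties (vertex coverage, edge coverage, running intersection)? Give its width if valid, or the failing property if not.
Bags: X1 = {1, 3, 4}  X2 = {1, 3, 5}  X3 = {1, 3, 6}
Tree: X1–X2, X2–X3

A tree decomposition must satisfy three properties: every vertex lies in some bag; for every edge, both endpoints lie together in some bag; and for every vertex, the bags containing it form a connected subtree. Here vertex 2 appears in no bag, so the decomposition is invalid.

No — vertex 2 appears in no bag.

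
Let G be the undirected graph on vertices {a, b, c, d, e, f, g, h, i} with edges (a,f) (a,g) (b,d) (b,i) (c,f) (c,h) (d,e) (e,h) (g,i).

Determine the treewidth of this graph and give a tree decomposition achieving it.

Treewidth 2.
Bags: B1 = {d, e, h}  B2 = {b, d, h}  B3 = {b, h, i}  B4 = {g, h, i}  B5 = {a, g, h}  B6 = {a, f, h}  B7 = {c, f, h}
Tree: B1–B2, B2–B3, B3–B4, B4–B5, B5–B6, B6–B7

Every bag has size at most 3, so the width is 3 − 1 = 2 and tw(G) ≤ 2. Since h–e–d–b–i–g–a–f–c–h is a cycle in G, G is not acyclic. Forests are exactly the graphs of treewidth ≤ 1, so tw(G) ≥ 2. Hence tw(G) = 2 exactly.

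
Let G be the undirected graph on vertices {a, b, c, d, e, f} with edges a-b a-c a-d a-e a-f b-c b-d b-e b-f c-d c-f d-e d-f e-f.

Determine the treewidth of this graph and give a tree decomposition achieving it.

Each bag holds 5 vertices, so the decomposition has width 4, which upper-bounds the treewidth. For the lower bound, the 5 vertices {a, b, d, e, f} are pairwise adjacent, and any tree decomposition puts a clique entirely inside one bag — forcing width ≥ 4. Hence tw(G) = 4 exactly.

Treewidth 4.
Bags: B1 = {a, b, c, d, f}  B2 = {a, b, d, e, f}
Tree: B1–B2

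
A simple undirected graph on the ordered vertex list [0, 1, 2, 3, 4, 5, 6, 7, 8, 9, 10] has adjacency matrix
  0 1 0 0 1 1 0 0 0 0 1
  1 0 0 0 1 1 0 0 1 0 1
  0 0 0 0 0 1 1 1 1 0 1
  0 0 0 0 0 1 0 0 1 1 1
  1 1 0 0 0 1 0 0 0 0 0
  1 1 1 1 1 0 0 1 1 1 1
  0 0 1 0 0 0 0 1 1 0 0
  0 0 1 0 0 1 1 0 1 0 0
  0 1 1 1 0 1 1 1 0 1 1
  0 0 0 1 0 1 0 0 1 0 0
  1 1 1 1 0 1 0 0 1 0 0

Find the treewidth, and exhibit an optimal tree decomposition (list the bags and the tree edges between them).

Treewidth 3.
One such decomposition:
Bags: B1 = {3, 5, 8, 10}  B2 = {2, 5, 8, 10}  B3 = {1, 5, 8, 10}  B4 = {3, 5, 8, 9}  B5 = {0, 1, 5, 10}  B6 = {2, 5, 7, 8}  B7 = {0, 1, 4, 5}  B8 = {2, 6, 7, 8}
Tree: B1–B2, B2–B3, B1–B4, B3–B5, B2–B6, B5–B7, B6–B8

The largest bag has 4 vertices, giving width 3; this decomposition certifies tw(G) ≤ 3. For the lower bound, the 4 vertices {0, 1, 5, 10} are pairwise adjacent, and any tree decomposition puts a clique entirely inside one bag — forcing width ≥ 3. Combining the bounds, tw(G) = 3.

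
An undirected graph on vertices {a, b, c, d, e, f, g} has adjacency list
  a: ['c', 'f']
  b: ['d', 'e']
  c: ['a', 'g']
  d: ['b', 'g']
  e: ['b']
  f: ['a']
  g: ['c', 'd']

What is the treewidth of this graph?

1

A width-1 tree decomposition is:
Bags: B1 = {a, f}  B2 = {a, c}  B3 = {c, g}  B4 = {d, g}  B5 = {b, d}  B6 = {b, e}
Tree: B1–B2, B2–B3, B3–B4, B4–B5, B5–B6
The largest bag has 2 vertices, giving width 1; this decomposition certifies tw(G) ≤ 1. Since G has at least one edge (e.g. f–a), it is not an edgeless graph, so tw(G) ≥ 1. Combining the bounds, tw(G) = 1.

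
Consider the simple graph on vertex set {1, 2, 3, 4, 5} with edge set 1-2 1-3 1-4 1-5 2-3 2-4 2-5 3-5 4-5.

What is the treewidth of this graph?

A width-3 tree decomposition is:
Bags: B1 = {1, 2, 4, 5}  B2 = {1, 2, 3, 5}
Tree: B1–B2
The largest bag has 4 vertices, giving width 3; this decomposition certifies tw(G) ≤ 3. On the other hand G contains the 4-clique {1, 2, 3, 5}. A clique must lie in a single bag of any decomposition, so no decomposition can have width below 3. Hence tw(G) = 3 exactly.

3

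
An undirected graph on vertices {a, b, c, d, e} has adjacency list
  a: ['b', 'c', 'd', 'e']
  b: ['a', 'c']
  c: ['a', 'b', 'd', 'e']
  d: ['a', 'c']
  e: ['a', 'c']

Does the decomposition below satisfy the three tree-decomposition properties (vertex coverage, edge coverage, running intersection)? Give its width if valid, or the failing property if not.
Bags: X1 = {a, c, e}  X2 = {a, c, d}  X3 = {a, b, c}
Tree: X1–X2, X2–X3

Vertex coverage: the bags together contain {a, b, c, d, e}, the full vertex set. Edge coverage: each edge of G has both endpoints in at least one bag. Running intersection: for every vertex, the bags containing it form a connected subtree. All three properties hold, so this is a valid tree decomposition of width max|bag| − 1 = 2, and hence tw(G) ≤ 2.

Yes; width 2.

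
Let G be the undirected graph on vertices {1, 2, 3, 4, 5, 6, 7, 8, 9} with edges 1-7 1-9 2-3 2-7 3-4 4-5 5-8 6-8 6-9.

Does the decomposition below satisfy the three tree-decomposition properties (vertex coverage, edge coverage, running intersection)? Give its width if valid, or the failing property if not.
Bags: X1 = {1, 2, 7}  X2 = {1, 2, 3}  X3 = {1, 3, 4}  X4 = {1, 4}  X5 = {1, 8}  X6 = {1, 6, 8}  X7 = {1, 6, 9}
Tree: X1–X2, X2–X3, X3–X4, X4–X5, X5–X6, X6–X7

A tree decomposition must satisfy three properties: every vertex lies in some bag; for every edge, both endpoints lie together in some bag; and for every vertex, the bags containing it form a connected subtree. Here vertex 5 appears in no bag, so the decomposition is invalid.

No — vertex 5 appears in no bag.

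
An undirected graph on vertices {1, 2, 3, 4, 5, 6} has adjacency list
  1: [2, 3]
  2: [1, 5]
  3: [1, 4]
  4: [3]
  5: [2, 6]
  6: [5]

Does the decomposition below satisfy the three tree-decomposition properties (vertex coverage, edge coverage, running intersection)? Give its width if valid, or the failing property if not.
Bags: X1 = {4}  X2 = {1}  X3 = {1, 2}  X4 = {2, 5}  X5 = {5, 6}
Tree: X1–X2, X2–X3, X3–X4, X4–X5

No — vertex 3 appears in no bag.

A tree decomposition must satisfy three properties: every vertex lies in some bag; for every edge, both endpoints lie together in some bag; and for every vertex, the bags containing it form a connected subtree. Here vertex 3 appears in no bag, so the decomposition is invalid.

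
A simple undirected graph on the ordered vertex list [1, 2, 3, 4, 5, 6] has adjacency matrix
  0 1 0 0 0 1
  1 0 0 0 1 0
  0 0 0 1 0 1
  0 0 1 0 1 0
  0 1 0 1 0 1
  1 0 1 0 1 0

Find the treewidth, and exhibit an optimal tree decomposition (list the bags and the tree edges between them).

Treewidth 2.
One optimal decomposition is:
Bags: B1 = {1, 2, 6}  B2 = {2, 5, 6}  B3 = {3, 5, 6}  B4 = {3, 4, 5}
Tree: B1–B2, B2–B3, B3–B4

The largest bag has 3 vertices, giving width 2; this decomposition certifies tw(G) ≤ 2. Since 1–2–5–6–1 is a cycle in G, G is not acyclic. Forests are exactly the graphs of treewidth ≤ 1, so tw(G) ≥ 2. Combining the bounds, tw(G) = 2.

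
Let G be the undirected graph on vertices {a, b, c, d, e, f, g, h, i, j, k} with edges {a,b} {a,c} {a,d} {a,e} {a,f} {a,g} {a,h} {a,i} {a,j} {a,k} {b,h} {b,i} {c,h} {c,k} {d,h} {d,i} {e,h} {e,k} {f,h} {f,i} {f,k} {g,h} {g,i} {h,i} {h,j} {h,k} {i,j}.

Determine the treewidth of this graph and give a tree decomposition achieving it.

Each bag holds 4 vertices, so the decomposition has width 3, which upper-bounds the treewidth. On the other hand G contains the 4-clique {a, e, h, k}. A clique must lie in a single bag of any decomposition, so no decomposition can have width below 3. Hence tw(G) = 3 exactly.

Treewidth 3.
One such decomposition:
Bags: B1 = {a, f, h, i}  B2 = {a, f, h, k}  B3 = {a, c, h, k}  B4 = {a, b, h, i}  B5 = {a, e, h, k}  B6 = {a, h, i, j}  B7 = {a, d, h, i}  B8 = {a, g, h, i}
Tree: B1–B2, B2–B3, B1–B4, B2–B5, B1–B6, B6–B7, B7–B8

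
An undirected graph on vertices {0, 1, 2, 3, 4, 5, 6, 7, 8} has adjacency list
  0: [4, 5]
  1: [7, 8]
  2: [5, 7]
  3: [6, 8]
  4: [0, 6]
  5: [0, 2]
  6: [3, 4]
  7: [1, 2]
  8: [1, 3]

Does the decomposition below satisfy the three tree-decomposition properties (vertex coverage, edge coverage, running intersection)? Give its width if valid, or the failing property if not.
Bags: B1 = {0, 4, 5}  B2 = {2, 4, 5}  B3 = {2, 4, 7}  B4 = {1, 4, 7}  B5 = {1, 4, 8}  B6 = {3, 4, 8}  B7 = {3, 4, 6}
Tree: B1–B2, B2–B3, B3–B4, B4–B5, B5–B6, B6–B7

Checking the three conditions: (i) the bags cover all of {0, 1, 2, 3, 4, 5, 6, 7, 8}; (ii) for each edge, some bag contains both endpoints; (iii) the bags containing any fixed vertex form a subtree. All hold, so the decomposition is valid with width 3 − 1 = 2.

Yes; width 2.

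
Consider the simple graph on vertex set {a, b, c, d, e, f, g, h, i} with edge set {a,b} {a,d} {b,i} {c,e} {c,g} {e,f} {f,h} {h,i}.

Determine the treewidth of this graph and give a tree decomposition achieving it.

Treewidth 1.
One such decomposition:
Bags: B1 = {c, g}  B2 = {c, e}  B3 = {e, f}  B4 = {f, h}  B5 = {h, i}  B6 = {b, i}  B7 = {a, b}  B8 = {a, d}
Tree: B1–B2, B2–B3, B3–B4, B4–B5, B5–B6, B6–B7, B7–B8

The largest bag has 2 vertices, giving width 1; this decomposition certifies tw(G) ≤ 1. G has an edge, so its treewidth is at least 1. Therefore the treewidth is 1.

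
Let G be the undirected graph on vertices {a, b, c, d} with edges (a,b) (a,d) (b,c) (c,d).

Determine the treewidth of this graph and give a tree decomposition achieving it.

Treewidth 2.
One optimal decomposition is:
Bags: B1 = {a, c, d}  B2 = {a, b, c}
Tree: B1–B2

The largest bag has 3 vertices, giving width 2; this decomposition certifies tw(G) ≤ 2. For the lower bound, G contains the cycle a–d–c–b–a, so G is not a forest; only forests have treewidth ≤ 1, hence tw(G) ≥ 2. The upper and lower bounds meet at 2, so that is the treewidth.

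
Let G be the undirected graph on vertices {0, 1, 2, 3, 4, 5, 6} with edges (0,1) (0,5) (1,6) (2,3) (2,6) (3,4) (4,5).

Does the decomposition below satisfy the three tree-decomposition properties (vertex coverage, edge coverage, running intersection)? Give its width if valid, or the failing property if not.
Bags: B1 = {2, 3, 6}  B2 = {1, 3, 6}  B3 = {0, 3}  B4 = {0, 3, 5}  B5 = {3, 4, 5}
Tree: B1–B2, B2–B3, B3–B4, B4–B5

A tree decomposition must satisfy three properties: every vertex lies in some bag; for every edge, both endpoints lie together in some bag; and for every vertex, the bags containing it form a connected subtree. Here edge (1,0) lies in no bag, so the decomposition is invalid.

No — edge (1,0) lies in no bag.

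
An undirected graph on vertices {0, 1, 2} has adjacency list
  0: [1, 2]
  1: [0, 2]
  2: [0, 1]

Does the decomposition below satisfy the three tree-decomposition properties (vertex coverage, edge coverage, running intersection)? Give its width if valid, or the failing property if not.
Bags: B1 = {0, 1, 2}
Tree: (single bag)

Checking the three conditions: (i) the bags cover all of {0, 1, 2}; (ii) for each edge, some bag contains both endpoints; (iii) the bags containing any fixed vertex form a subtree. All hold, so the decomposition is valid with width 3 − 1 = 2.

Yes; width 2.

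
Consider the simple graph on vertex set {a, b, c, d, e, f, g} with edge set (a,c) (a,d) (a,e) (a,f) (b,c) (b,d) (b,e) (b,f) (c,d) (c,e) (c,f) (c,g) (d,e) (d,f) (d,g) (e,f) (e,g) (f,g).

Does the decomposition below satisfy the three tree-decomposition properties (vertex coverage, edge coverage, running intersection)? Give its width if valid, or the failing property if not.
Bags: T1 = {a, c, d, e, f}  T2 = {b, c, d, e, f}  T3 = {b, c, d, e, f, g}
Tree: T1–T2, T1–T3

No — bags containing vertex b are not connected in the tree.

A tree decomposition must satisfy three properties: every vertex lies in some bag; for every edge, both endpoints lie together in some bag; and for every vertex, the bags containing it form a connected subtree. Here bags containing vertex b are not connected in the tree, so the decomposition is invalid.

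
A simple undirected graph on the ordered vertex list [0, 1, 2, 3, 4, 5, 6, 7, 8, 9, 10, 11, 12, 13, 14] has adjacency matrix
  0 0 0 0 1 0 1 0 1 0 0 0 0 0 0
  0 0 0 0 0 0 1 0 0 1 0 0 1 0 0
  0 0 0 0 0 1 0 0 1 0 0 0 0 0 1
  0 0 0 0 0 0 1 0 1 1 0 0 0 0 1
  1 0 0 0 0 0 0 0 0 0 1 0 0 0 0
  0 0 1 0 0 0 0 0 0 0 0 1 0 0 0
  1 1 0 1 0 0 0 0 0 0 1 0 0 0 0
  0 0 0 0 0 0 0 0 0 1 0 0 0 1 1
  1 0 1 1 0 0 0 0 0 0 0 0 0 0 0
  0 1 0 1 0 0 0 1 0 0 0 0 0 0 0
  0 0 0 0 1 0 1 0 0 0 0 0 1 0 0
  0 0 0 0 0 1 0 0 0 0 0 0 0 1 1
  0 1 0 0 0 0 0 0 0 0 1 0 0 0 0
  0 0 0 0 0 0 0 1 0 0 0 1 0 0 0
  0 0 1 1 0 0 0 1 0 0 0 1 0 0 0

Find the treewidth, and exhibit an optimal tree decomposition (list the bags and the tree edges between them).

The largest bag has 4 vertices, giving width 3; this decomposition certifies tw(G) ≤ 3. For the lower bound: the 4 vertex sets {4,10,12}, {0}, {6}, {1,3,8,9} are disjoint, each induces a connected subgraph, and every pair is joined by at least one edge of G. Contracting each set to a single vertex therefore yields K_{4} as a minor, and since treewidth is minor-monotone, tw(G) ≥ tw(K_{4}) = 3. Hence tw(G) = 3 exactly.

Treewidth 3.
One such decomposition:
Bags: B1 = {0, 4, 10, 12}  B2 = {0, 6, 10, 12}  B3 = {0, 1, 6, 12}  B4 = {0, 1, 6, 8}  B5 = {1, 3, 6, 8}  B6 = {1, 3, 8, 9}  B7 = {2, 3, 8, 9}  B8 = {2, 3, 9, 14}  B9 = {2, 7, 9, 14}  B10 = {2, 5, 7, 14}  B11 = {5, 7, 11, 14}  B12 = {5, 7, 11, 13}
Tree: B1–B2, B2–B3, B3–B4, B4–B5, B5–B6, B6–B7, B7–B8, B8–B9, B9–B10, B10–B11, B11–B12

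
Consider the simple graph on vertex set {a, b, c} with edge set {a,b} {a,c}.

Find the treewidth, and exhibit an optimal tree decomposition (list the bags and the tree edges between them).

The largest bag has 2 vertices, giving width 1; this decomposition certifies tw(G) ≤ 1. Since G has at least one edge (e.g. b–a), it is not an edgeless graph, so tw(G) ≥ 1. Therefore the treewidth is 1.

Treewidth 1.
Bags: B1 = {a, b}  B2 = {a, c}
Tree: B1–B2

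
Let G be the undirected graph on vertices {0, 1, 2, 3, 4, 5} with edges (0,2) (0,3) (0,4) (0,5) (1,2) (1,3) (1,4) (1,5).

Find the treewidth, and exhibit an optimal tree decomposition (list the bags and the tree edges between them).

Treewidth 2.
One such decomposition:
Bags: B1 = {0, 1, 5}  B2 = {0, 1, 4}  B3 = {0, 1, 2}  B4 = {0, 1, 3}
Tree: B1–B2, B2–B3, B3–B4

Every bag has size at most 3, so the width is 3 − 1 = 2 and tw(G) ≤ 2. For the lower bound, G contains the cycle 5–1–4–0–5, so G is not a forest; only forests have treewidth ≤ 1, hence tw(G) ≥ 2. Hence tw(G) = 2 exactly.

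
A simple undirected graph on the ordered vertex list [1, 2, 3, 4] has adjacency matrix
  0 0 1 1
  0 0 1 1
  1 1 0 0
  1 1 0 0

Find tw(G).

A width-2 tree decomposition is:
Bags: B1 = {1, 2, 4}  B2 = {1, 2, 3}
Tree: B1–B2
Every bag has size at most 3, so the width is 3 − 1 = 2 and tw(G) ≤ 2. The edges 2–4–1–3–2 form a cycle, so G is not a tree and its treewidth is at least 2. Combining the bounds, tw(G) = 2.

2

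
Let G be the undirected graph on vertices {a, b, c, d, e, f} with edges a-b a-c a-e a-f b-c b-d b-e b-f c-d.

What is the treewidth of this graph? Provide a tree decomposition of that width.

Treewidth 2.
One optimal decomposition is:
Bags: B1 = {a, b, c}  B2 = {a, b, f}  B3 = {a, b, e}  B4 = {b, c, d}
Tree: B1–B2, B2–B3, B1–B4

The largest bag has 3 vertices, giving width 2; this decomposition certifies tw(G) ≤ 2. On the other hand G contains the 3-clique {b, c, d}. A clique must lie in a single bag of any decomposition, so no decomposition can have width below 2. Combining the bounds, tw(G) = 2.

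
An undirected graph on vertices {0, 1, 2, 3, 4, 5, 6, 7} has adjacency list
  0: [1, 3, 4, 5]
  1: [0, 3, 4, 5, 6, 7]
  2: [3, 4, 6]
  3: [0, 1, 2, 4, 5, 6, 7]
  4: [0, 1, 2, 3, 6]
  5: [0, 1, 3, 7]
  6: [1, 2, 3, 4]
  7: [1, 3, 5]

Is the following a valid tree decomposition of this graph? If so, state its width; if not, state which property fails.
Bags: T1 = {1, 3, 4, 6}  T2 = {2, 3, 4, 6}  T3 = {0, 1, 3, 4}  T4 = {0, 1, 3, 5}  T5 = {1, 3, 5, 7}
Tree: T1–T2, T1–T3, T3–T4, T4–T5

Checking the three conditions: (i) the bags cover all of {0, 1, 2, 3, 4, 5, 6, 7}; (ii) for each edge, some bag contains both endpoints; (iii) the bags containing any fixed vertex form a subtree. All hold, so the decomposition is valid with width 4 − 1 = 3.

Yes; width 3.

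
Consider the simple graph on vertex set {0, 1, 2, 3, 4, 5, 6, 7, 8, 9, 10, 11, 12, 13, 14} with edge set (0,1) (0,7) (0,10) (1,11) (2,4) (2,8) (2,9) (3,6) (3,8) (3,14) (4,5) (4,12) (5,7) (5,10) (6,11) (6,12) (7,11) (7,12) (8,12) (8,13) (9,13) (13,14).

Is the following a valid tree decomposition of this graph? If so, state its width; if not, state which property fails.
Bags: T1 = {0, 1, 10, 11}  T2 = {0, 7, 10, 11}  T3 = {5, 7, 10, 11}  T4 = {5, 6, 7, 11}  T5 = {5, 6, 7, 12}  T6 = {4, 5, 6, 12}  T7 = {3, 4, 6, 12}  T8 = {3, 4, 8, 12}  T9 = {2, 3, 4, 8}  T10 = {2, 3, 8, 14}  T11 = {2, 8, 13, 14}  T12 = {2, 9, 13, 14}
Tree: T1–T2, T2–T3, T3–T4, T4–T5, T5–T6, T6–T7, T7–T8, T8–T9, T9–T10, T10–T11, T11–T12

Yes; width 3.

Vertex coverage: the bags together contain {0, 1, 2, 3, 4, 5, 6, 7, 8, 9, 10, 11, 12, 13, 14}, the full vertex set. Edge coverage: each edge of G has both endpoints in at least one bag. Running intersection: for every vertex, the bags containing it form a connected subtree. All three properties hold, so this is a valid tree decomposition of width max|bag| − 1 = 3, and hence tw(G) ≤ 3.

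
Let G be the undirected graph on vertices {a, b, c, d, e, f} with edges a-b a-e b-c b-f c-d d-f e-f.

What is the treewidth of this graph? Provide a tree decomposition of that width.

The largest bag has 3 vertices, giving width 2; this decomposition certifies tw(G) ≤ 2. Since d–c–b–f–d is a cycle in G, G is not acyclic. Forests are exactly the graphs of treewidth ≤ 1, so tw(G) ≥ 2. Hence tw(G) = 2 exactly.

Treewidth 2.
Bags: B1 = {c, d, f}  B2 = {b, c, f}  B3 = {b, e, f}  B4 = {a, b, e}
Tree: B1–B2, B2–B3, B3–B4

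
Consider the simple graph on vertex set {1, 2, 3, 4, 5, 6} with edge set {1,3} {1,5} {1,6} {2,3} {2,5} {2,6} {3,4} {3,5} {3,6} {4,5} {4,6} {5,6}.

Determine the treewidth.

3

A width-3 tree decomposition is:
Bags: B1 = {3, 4, 5, 6}  B2 = {1, 3, 5, 6}  B3 = {2, 3, 5, 6}
Tree: B1–B2, B1–B3
Each bag holds 4 vertices, so the decomposition has width 3, which upper-bounds the treewidth. On the other hand G contains the 4-clique {1, 3, 5, 6}. A clique must lie in a single bag of any decomposition, so no decomposition can have width below 3. Hence tw(G) = 3 exactly.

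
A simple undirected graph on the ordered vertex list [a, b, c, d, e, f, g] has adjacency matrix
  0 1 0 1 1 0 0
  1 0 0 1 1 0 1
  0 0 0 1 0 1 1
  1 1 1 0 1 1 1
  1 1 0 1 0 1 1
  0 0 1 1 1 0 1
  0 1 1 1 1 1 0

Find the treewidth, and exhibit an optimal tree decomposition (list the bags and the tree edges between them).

The largest bag has 4 vertices, giving width 3; this decomposition certifies tw(G) ≤ 3. For the lower bound, the 4 vertices {d, e, f, g} are pairwise adjacent, and any tree decomposition puts a clique entirely inside one bag — forcing width ≥ 3. The upper and lower bounds meet at 3, so that is the treewidth.

Treewidth 3.
Bags: B1 = {b, d, e, g}  B2 = {d, e, f, g}  B3 = {a, b, d, e}  B4 = {c, d, f, g}
Tree: B1–B2, B1–B3, B2–B4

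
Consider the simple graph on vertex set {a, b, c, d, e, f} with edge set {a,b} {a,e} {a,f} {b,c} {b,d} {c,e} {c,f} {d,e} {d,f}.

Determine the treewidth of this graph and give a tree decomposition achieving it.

Treewidth 3.
One optimal decomposition is:
Bags: B1 = {b, c, e, f}  B2 = {b, d, e, f}  B3 = {a, b, e, f}
Tree: B1–B2, B2–B3

Every bag has size at most 4, so the width is 4 − 1 = 3 and tw(G) ≤ 3. For the lower bound: the 4 vertex sets {c,e}, {b,d}, {f}, {a} are disjoint, each induces a connected subgraph, and every pair is joined by at least one edge of G. Contracting each set to a single vertex therefore yields K_{4} as a minor, and since treewidth is minor-monotone, tw(G) ≥ tw(K_{4}) = 3. Hence tw(G) = 3 exactly.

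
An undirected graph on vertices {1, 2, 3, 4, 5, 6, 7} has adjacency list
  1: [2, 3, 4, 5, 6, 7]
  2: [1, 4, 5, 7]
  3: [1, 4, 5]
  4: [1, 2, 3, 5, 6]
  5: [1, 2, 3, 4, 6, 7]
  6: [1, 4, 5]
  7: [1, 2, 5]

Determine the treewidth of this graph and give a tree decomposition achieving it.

Each bag holds 4 vertices, so the decomposition has width 3, which upper-bounds the treewidth. For the lower bound, the 4 vertices {1, 2, 4, 5} are pairwise adjacent, and any tree decomposition puts a clique entirely inside one bag — forcing width ≥ 3. The upper and lower bounds meet at 3, so that is the treewidth.

Treewidth 3.
One optimal decomposition is:
Bags: B1 = {1, 4, 5, 6}  B2 = {1, 2, 4, 5}  B3 = {1, 3, 4, 5}  B4 = {1, 2, 5, 7}
Tree: B1–B2, B2–B3, B2–B4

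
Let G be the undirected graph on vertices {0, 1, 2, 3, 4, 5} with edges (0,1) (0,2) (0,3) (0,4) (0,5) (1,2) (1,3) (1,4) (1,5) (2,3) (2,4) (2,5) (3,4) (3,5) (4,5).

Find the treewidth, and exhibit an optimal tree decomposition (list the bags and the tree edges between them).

Treewidth 5.
Bags: B1 = {0, 1, 2, 3, 4, 5}
Tree: (single bag)

With just one bag of size 6, the width is 6 − 1 = 5, so tw(G) ≤ 5. Conversely, {0, 1, 2, 3, 4, 5} is a clique of size 6, and the vertices of any clique must share a bag in every tree decomposition; so some bag has ≥ 6 vertices and tw(G) ≥ 5. Combining the bounds, tw(G) = 5.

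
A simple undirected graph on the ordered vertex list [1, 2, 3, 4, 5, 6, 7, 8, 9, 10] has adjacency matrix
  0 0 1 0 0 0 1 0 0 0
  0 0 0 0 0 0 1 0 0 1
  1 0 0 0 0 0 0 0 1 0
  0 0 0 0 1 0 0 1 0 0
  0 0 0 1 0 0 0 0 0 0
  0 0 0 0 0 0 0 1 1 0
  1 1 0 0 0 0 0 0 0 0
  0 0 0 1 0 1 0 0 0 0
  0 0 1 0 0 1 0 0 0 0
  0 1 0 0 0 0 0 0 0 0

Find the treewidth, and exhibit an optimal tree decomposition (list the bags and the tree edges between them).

Treewidth 1.
Bags: B1 = {4, 5}  B2 = {4, 8}  B3 = {6, 8}  B4 = {6, 9}  B5 = {3, 9}  B6 = {1, 3}  B7 = {1, 7}  B8 = {2, 7}  B9 = {2, 10}
Tree: B1–B2, B2–B3, B3–B4, B4–B5, B5–B6, B6–B7, B7–B8, B8–B9

Every bag has size at most 2, so the width is 2 − 1 = 1 and tw(G) ≤ 1. Any graph with an edge has treewidth ≥ 1, and G has the edge 5–4. Hence tw(G) = 1 exactly.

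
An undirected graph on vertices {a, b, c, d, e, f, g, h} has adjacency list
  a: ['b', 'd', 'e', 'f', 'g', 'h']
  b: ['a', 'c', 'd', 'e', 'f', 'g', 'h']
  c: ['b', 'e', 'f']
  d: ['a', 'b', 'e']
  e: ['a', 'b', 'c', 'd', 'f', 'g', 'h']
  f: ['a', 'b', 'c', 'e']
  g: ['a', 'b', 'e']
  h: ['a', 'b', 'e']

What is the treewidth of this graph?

3

A width-3 tree decomposition is:
Bags: B1 = {a, b, e, f}  B2 = {b, c, e, f}  B3 = {a, b, e, h}  B4 = {a, b, d, e}  B5 = {a, b, e, g}
Tree: B1–B2, B1–B3, B3–B4, B1–B5
Each bag holds 4 vertices, so the decomposition has width 3, which upper-bounds the treewidth. For the lower bound, the 4 vertices {b, c, e, f} are pairwise adjacent, and any tree decomposition puts a clique entirely inside one bag — forcing width ≥ 3. Combining the bounds, tw(G) = 3.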